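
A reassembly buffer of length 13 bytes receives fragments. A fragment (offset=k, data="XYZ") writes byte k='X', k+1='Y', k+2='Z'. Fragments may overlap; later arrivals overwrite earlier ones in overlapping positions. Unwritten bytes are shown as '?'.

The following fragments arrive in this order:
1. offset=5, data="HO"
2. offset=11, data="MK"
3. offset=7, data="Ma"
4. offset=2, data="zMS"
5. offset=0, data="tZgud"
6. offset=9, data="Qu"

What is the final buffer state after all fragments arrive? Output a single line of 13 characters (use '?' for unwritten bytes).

Fragment 1: offset=5 data="HO" -> buffer=?????HO??????
Fragment 2: offset=11 data="MK" -> buffer=?????HO????MK
Fragment 3: offset=7 data="Ma" -> buffer=?????HOMa??MK
Fragment 4: offset=2 data="zMS" -> buffer=??zMSHOMa??MK
Fragment 5: offset=0 data="tZgud" -> buffer=tZgudHOMa??MK
Fragment 6: offset=9 data="Qu" -> buffer=tZgudHOMaQuMK

Answer: tZgudHOMaQuMK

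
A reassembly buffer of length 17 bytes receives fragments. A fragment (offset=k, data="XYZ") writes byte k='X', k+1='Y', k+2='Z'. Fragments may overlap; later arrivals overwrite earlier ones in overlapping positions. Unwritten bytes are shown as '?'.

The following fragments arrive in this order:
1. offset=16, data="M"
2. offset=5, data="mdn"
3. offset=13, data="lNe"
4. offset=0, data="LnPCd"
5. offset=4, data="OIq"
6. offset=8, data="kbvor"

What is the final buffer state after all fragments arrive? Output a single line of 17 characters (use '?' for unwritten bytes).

Fragment 1: offset=16 data="M" -> buffer=????????????????M
Fragment 2: offset=5 data="mdn" -> buffer=?????mdn????????M
Fragment 3: offset=13 data="lNe" -> buffer=?????mdn?????lNeM
Fragment 4: offset=0 data="LnPCd" -> buffer=LnPCdmdn?????lNeM
Fragment 5: offset=4 data="OIq" -> buffer=LnPCOIqn?????lNeM
Fragment 6: offset=8 data="kbvor" -> buffer=LnPCOIqnkbvorlNeM

Answer: LnPCOIqnkbvorlNeM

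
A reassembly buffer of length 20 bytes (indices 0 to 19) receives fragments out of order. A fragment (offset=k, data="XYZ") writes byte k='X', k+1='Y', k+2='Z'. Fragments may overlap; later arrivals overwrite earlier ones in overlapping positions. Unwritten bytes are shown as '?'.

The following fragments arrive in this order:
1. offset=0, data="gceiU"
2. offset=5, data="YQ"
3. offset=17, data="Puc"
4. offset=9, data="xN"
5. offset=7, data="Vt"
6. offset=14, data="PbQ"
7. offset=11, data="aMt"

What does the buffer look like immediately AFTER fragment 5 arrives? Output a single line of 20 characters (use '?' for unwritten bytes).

Fragment 1: offset=0 data="gceiU" -> buffer=gceiU???????????????
Fragment 2: offset=5 data="YQ" -> buffer=gceiUYQ?????????????
Fragment 3: offset=17 data="Puc" -> buffer=gceiUYQ??????????Puc
Fragment 4: offset=9 data="xN" -> buffer=gceiUYQ??xN??????Puc
Fragment 5: offset=7 data="Vt" -> buffer=gceiUYQVtxN??????Puc

Answer: gceiUYQVtxN??????Puc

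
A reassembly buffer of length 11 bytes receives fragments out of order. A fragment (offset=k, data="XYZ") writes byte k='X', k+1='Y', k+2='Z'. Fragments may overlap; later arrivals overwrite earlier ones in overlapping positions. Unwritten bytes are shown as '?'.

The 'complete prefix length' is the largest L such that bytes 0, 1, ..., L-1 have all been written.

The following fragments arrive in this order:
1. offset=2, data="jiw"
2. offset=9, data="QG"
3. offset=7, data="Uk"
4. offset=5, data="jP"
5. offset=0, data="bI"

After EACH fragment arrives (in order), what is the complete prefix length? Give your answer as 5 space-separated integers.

Fragment 1: offset=2 data="jiw" -> buffer=??jiw?????? -> prefix_len=0
Fragment 2: offset=9 data="QG" -> buffer=??jiw????QG -> prefix_len=0
Fragment 3: offset=7 data="Uk" -> buffer=??jiw??UkQG -> prefix_len=0
Fragment 4: offset=5 data="jP" -> buffer=??jiwjPUkQG -> prefix_len=0
Fragment 5: offset=0 data="bI" -> buffer=bIjiwjPUkQG -> prefix_len=11

Answer: 0 0 0 0 11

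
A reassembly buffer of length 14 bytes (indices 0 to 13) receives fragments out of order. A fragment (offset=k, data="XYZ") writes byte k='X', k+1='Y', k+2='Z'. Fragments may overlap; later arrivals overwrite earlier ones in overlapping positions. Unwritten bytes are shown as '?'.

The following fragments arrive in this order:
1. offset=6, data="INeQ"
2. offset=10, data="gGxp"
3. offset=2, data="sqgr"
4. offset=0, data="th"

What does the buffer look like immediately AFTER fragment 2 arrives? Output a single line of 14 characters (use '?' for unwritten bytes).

Answer: ??????INeQgGxp

Derivation:
Fragment 1: offset=6 data="INeQ" -> buffer=??????INeQ????
Fragment 2: offset=10 data="gGxp" -> buffer=??????INeQgGxp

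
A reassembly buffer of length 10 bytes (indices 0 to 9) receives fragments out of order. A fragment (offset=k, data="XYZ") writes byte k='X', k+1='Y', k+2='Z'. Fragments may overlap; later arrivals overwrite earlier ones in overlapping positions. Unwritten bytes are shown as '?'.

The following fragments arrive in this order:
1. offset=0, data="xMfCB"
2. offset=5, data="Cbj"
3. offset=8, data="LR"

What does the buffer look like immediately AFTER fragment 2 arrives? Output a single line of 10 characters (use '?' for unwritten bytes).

Fragment 1: offset=0 data="xMfCB" -> buffer=xMfCB?????
Fragment 2: offset=5 data="Cbj" -> buffer=xMfCBCbj??

Answer: xMfCBCbj??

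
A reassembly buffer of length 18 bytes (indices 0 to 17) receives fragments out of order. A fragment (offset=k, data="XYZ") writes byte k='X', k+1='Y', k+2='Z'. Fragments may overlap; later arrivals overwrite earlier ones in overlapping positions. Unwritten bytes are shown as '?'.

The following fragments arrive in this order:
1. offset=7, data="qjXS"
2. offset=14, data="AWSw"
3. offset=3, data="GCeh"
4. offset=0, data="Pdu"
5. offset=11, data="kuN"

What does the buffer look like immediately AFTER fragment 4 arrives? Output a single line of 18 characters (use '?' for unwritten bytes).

Answer: PduGCehqjXS???AWSw

Derivation:
Fragment 1: offset=7 data="qjXS" -> buffer=???????qjXS???????
Fragment 2: offset=14 data="AWSw" -> buffer=???????qjXS???AWSw
Fragment 3: offset=3 data="GCeh" -> buffer=???GCehqjXS???AWSw
Fragment 4: offset=0 data="Pdu" -> buffer=PduGCehqjXS???AWSw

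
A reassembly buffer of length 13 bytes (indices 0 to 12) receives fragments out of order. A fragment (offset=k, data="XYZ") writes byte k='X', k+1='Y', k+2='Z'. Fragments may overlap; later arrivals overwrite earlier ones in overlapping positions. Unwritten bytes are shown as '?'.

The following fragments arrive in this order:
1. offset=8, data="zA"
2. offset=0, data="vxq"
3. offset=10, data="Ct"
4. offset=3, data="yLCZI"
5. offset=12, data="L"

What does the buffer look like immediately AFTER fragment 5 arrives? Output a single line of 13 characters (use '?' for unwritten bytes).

Answer: vxqyLCZIzACtL

Derivation:
Fragment 1: offset=8 data="zA" -> buffer=????????zA???
Fragment 2: offset=0 data="vxq" -> buffer=vxq?????zA???
Fragment 3: offset=10 data="Ct" -> buffer=vxq?????zACt?
Fragment 4: offset=3 data="yLCZI" -> buffer=vxqyLCZIzACt?
Fragment 5: offset=12 data="L" -> buffer=vxqyLCZIzACtL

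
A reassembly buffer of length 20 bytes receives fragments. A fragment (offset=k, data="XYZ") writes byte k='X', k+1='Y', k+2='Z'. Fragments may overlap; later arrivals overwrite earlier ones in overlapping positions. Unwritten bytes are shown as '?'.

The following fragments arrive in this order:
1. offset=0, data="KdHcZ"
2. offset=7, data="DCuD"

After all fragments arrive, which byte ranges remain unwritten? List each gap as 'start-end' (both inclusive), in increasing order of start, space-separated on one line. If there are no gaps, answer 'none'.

Answer: 5-6 11-19

Derivation:
Fragment 1: offset=0 len=5
Fragment 2: offset=7 len=4
Gaps: 5-6 11-19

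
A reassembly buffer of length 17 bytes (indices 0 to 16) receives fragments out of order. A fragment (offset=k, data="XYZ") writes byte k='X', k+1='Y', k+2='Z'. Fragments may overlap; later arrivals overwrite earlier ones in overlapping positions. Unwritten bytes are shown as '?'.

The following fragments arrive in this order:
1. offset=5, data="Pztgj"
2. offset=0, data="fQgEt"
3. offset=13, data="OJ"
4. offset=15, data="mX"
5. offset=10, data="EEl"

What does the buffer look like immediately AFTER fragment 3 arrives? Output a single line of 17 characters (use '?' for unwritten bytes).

Answer: fQgEtPztgj???OJ??

Derivation:
Fragment 1: offset=5 data="Pztgj" -> buffer=?????Pztgj???????
Fragment 2: offset=0 data="fQgEt" -> buffer=fQgEtPztgj???????
Fragment 3: offset=13 data="OJ" -> buffer=fQgEtPztgj???OJ??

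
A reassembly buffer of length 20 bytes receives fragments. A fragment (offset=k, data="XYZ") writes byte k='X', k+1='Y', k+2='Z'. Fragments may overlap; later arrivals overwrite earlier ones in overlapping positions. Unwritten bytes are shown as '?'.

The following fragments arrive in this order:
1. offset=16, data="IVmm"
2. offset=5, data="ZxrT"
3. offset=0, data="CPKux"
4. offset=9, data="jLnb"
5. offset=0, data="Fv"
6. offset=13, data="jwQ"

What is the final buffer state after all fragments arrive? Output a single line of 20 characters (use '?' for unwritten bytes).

Answer: FvKuxZxrTjLnbjwQIVmm

Derivation:
Fragment 1: offset=16 data="IVmm" -> buffer=????????????????IVmm
Fragment 2: offset=5 data="ZxrT" -> buffer=?????ZxrT???????IVmm
Fragment 3: offset=0 data="CPKux" -> buffer=CPKuxZxrT???????IVmm
Fragment 4: offset=9 data="jLnb" -> buffer=CPKuxZxrTjLnb???IVmm
Fragment 5: offset=0 data="Fv" -> buffer=FvKuxZxrTjLnb???IVmm
Fragment 6: offset=13 data="jwQ" -> buffer=FvKuxZxrTjLnbjwQIVmm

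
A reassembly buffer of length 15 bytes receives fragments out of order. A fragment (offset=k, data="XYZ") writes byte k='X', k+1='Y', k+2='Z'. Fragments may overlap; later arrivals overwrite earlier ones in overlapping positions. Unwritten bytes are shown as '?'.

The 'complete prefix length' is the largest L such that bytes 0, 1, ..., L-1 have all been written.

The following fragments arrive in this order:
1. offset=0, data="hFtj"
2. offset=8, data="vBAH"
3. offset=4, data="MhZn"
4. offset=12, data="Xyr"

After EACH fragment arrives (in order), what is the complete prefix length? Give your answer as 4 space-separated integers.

Answer: 4 4 12 15

Derivation:
Fragment 1: offset=0 data="hFtj" -> buffer=hFtj??????????? -> prefix_len=4
Fragment 2: offset=8 data="vBAH" -> buffer=hFtj????vBAH??? -> prefix_len=4
Fragment 3: offset=4 data="MhZn" -> buffer=hFtjMhZnvBAH??? -> prefix_len=12
Fragment 4: offset=12 data="Xyr" -> buffer=hFtjMhZnvBAHXyr -> prefix_len=15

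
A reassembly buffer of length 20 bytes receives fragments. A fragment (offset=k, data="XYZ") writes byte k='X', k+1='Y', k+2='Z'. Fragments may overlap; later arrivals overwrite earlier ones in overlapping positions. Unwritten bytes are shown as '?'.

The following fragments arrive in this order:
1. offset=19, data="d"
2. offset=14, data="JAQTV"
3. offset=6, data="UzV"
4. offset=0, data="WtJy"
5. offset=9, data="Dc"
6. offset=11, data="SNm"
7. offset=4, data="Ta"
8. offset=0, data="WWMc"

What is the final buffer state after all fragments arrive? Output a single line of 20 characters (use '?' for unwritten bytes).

Fragment 1: offset=19 data="d" -> buffer=???????????????????d
Fragment 2: offset=14 data="JAQTV" -> buffer=??????????????JAQTVd
Fragment 3: offset=6 data="UzV" -> buffer=??????UzV?????JAQTVd
Fragment 4: offset=0 data="WtJy" -> buffer=WtJy??UzV?????JAQTVd
Fragment 5: offset=9 data="Dc" -> buffer=WtJy??UzVDc???JAQTVd
Fragment 6: offset=11 data="SNm" -> buffer=WtJy??UzVDcSNmJAQTVd
Fragment 7: offset=4 data="Ta" -> buffer=WtJyTaUzVDcSNmJAQTVd
Fragment 8: offset=0 data="WWMc" -> buffer=WWMcTaUzVDcSNmJAQTVd

Answer: WWMcTaUzVDcSNmJAQTVd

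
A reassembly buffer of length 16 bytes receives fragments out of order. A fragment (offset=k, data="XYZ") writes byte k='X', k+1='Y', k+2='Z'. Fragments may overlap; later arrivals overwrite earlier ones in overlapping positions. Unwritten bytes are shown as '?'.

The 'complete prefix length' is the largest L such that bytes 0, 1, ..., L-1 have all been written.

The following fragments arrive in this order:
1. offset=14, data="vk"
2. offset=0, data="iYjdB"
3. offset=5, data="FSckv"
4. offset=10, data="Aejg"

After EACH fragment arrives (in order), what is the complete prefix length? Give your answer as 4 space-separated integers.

Fragment 1: offset=14 data="vk" -> buffer=??????????????vk -> prefix_len=0
Fragment 2: offset=0 data="iYjdB" -> buffer=iYjdB?????????vk -> prefix_len=5
Fragment 3: offset=5 data="FSckv" -> buffer=iYjdBFSckv????vk -> prefix_len=10
Fragment 4: offset=10 data="Aejg" -> buffer=iYjdBFSckvAejgvk -> prefix_len=16

Answer: 0 5 10 16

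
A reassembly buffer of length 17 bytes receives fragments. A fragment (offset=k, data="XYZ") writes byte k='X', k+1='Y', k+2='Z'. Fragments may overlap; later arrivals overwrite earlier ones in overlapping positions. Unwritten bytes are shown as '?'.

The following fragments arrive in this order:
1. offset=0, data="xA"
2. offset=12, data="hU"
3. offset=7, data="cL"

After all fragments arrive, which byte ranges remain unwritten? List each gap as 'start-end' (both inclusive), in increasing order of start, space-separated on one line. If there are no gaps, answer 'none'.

Fragment 1: offset=0 len=2
Fragment 2: offset=12 len=2
Fragment 3: offset=7 len=2
Gaps: 2-6 9-11 14-16

Answer: 2-6 9-11 14-16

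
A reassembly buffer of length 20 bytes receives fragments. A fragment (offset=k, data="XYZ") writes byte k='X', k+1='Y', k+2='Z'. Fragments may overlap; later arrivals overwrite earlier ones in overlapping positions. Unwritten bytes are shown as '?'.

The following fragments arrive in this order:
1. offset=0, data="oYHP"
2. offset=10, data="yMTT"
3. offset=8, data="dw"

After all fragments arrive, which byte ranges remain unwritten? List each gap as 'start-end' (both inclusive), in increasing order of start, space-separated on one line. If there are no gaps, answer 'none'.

Answer: 4-7 14-19

Derivation:
Fragment 1: offset=0 len=4
Fragment 2: offset=10 len=4
Fragment 3: offset=8 len=2
Gaps: 4-7 14-19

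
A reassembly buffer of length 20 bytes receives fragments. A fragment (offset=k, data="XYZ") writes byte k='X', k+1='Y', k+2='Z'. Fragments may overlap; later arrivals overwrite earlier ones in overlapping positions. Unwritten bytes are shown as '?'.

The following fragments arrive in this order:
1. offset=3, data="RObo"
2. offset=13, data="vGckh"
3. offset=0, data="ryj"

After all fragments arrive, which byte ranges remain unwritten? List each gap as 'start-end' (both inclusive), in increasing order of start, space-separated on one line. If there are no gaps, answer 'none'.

Answer: 7-12 18-19

Derivation:
Fragment 1: offset=3 len=4
Fragment 2: offset=13 len=5
Fragment 3: offset=0 len=3
Gaps: 7-12 18-19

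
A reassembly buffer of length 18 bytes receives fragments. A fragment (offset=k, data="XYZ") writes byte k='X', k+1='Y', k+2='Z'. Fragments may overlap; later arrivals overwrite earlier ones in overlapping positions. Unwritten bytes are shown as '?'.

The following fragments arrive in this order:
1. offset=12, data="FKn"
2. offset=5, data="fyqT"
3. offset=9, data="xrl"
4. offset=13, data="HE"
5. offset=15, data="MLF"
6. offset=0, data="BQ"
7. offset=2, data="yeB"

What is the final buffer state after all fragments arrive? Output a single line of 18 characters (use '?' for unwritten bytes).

Fragment 1: offset=12 data="FKn" -> buffer=????????????FKn???
Fragment 2: offset=5 data="fyqT" -> buffer=?????fyqT???FKn???
Fragment 3: offset=9 data="xrl" -> buffer=?????fyqTxrlFKn???
Fragment 4: offset=13 data="HE" -> buffer=?????fyqTxrlFHE???
Fragment 5: offset=15 data="MLF" -> buffer=?????fyqTxrlFHEMLF
Fragment 6: offset=0 data="BQ" -> buffer=BQ???fyqTxrlFHEMLF
Fragment 7: offset=2 data="yeB" -> buffer=BQyeBfyqTxrlFHEMLF

Answer: BQyeBfyqTxrlFHEMLF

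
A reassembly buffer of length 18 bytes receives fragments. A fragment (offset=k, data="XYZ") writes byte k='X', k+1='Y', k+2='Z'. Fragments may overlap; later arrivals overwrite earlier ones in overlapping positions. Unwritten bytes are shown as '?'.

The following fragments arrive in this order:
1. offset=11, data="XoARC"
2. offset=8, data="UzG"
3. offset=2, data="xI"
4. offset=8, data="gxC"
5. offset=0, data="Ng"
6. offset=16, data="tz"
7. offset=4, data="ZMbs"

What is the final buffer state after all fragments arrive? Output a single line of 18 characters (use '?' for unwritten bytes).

Answer: NgxIZMbsgxCXoARCtz

Derivation:
Fragment 1: offset=11 data="XoARC" -> buffer=???????????XoARC??
Fragment 2: offset=8 data="UzG" -> buffer=????????UzGXoARC??
Fragment 3: offset=2 data="xI" -> buffer=??xI????UzGXoARC??
Fragment 4: offset=8 data="gxC" -> buffer=??xI????gxCXoARC??
Fragment 5: offset=0 data="Ng" -> buffer=NgxI????gxCXoARC??
Fragment 6: offset=16 data="tz" -> buffer=NgxI????gxCXoARCtz
Fragment 7: offset=4 data="ZMbs" -> buffer=NgxIZMbsgxCXoARCtz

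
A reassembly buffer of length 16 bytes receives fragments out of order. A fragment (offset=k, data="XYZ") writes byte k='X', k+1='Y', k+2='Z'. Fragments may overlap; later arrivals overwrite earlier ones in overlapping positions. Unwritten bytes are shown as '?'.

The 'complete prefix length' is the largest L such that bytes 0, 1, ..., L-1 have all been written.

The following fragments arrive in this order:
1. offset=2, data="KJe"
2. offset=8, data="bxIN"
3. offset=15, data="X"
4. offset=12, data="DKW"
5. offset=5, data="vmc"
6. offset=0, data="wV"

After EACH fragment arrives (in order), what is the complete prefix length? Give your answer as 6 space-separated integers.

Fragment 1: offset=2 data="KJe" -> buffer=??KJe??????????? -> prefix_len=0
Fragment 2: offset=8 data="bxIN" -> buffer=??KJe???bxIN???? -> prefix_len=0
Fragment 3: offset=15 data="X" -> buffer=??KJe???bxIN???X -> prefix_len=0
Fragment 4: offset=12 data="DKW" -> buffer=??KJe???bxINDKWX -> prefix_len=0
Fragment 5: offset=5 data="vmc" -> buffer=??KJevmcbxINDKWX -> prefix_len=0
Fragment 6: offset=0 data="wV" -> buffer=wVKJevmcbxINDKWX -> prefix_len=16

Answer: 0 0 0 0 0 16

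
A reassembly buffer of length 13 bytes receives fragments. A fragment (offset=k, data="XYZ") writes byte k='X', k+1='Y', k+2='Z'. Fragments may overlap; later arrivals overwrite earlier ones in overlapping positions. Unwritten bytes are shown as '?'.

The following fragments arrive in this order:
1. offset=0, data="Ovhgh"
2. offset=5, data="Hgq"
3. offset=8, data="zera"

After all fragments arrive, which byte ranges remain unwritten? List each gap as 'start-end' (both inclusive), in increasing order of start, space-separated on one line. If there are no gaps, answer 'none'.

Fragment 1: offset=0 len=5
Fragment 2: offset=5 len=3
Fragment 3: offset=8 len=4
Gaps: 12-12

Answer: 12-12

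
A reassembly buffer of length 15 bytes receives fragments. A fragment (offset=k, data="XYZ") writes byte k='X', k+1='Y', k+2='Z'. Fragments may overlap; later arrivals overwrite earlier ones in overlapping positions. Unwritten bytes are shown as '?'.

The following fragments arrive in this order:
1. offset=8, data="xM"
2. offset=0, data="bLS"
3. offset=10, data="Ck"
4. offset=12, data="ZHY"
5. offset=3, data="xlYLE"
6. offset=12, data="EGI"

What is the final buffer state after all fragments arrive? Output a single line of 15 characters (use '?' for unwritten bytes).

Fragment 1: offset=8 data="xM" -> buffer=????????xM?????
Fragment 2: offset=0 data="bLS" -> buffer=bLS?????xM?????
Fragment 3: offset=10 data="Ck" -> buffer=bLS?????xMCk???
Fragment 4: offset=12 data="ZHY" -> buffer=bLS?????xMCkZHY
Fragment 5: offset=3 data="xlYLE" -> buffer=bLSxlYLExMCkZHY
Fragment 6: offset=12 data="EGI" -> buffer=bLSxlYLExMCkEGI

Answer: bLSxlYLExMCkEGI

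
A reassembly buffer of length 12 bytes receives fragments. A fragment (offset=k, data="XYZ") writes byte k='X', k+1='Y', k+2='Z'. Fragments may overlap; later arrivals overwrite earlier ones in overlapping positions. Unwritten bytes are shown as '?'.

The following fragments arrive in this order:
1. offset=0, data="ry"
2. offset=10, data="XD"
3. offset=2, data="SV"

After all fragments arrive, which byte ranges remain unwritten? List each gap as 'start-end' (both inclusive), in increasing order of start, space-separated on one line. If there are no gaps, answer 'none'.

Answer: 4-9

Derivation:
Fragment 1: offset=0 len=2
Fragment 2: offset=10 len=2
Fragment 3: offset=2 len=2
Gaps: 4-9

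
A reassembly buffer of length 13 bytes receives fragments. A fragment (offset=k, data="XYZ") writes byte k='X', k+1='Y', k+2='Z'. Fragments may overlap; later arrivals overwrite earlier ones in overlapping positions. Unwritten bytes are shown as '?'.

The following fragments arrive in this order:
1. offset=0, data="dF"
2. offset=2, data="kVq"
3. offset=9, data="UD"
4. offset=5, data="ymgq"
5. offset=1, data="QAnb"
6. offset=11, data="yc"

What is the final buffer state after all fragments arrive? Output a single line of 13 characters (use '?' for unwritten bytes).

Answer: dQAnbymgqUDyc

Derivation:
Fragment 1: offset=0 data="dF" -> buffer=dF???????????
Fragment 2: offset=2 data="kVq" -> buffer=dFkVq????????
Fragment 3: offset=9 data="UD" -> buffer=dFkVq????UD??
Fragment 4: offset=5 data="ymgq" -> buffer=dFkVqymgqUD??
Fragment 5: offset=1 data="QAnb" -> buffer=dQAnbymgqUD??
Fragment 6: offset=11 data="yc" -> buffer=dQAnbymgqUDyc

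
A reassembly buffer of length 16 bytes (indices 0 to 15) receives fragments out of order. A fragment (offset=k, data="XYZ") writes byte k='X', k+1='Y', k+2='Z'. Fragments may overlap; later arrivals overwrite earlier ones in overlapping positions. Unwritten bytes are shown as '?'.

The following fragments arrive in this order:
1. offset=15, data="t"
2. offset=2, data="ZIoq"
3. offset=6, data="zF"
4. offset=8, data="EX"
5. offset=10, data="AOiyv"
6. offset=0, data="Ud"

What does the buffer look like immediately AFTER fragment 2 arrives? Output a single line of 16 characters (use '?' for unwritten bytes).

Fragment 1: offset=15 data="t" -> buffer=???????????????t
Fragment 2: offset=2 data="ZIoq" -> buffer=??ZIoq?????????t

Answer: ??ZIoq?????????t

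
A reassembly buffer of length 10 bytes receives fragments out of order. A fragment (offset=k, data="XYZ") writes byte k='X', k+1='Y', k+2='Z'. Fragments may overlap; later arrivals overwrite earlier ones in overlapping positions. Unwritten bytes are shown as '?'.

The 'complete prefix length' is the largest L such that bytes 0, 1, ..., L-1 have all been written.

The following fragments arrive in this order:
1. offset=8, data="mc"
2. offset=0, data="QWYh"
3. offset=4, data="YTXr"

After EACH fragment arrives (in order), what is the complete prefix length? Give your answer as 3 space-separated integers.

Answer: 0 4 10

Derivation:
Fragment 1: offset=8 data="mc" -> buffer=????????mc -> prefix_len=0
Fragment 2: offset=0 data="QWYh" -> buffer=QWYh????mc -> prefix_len=4
Fragment 3: offset=4 data="YTXr" -> buffer=QWYhYTXrmc -> prefix_len=10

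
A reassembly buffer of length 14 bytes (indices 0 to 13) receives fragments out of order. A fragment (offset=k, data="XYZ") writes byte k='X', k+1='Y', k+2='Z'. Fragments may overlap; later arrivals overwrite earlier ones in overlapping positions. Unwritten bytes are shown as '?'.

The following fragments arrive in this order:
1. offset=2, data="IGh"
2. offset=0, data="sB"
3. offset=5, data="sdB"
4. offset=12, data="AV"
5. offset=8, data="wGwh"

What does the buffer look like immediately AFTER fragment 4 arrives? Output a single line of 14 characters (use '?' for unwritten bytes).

Fragment 1: offset=2 data="IGh" -> buffer=??IGh?????????
Fragment 2: offset=0 data="sB" -> buffer=sBIGh?????????
Fragment 3: offset=5 data="sdB" -> buffer=sBIGhsdB??????
Fragment 4: offset=12 data="AV" -> buffer=sBIGhsdB????AV

Answer: sBIGhsdB????AV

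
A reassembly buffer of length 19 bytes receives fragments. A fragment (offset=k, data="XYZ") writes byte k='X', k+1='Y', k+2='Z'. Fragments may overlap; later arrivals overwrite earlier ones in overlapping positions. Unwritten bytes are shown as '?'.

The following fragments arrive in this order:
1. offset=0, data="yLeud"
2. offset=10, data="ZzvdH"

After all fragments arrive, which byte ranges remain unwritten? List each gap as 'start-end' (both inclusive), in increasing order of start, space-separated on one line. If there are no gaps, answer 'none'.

Answer: 5-9 15-18

Derivation:
Fragment 1: offset=0 len=5
Fragment 2: offset=10 len=5
Gaps: 5-9 15-18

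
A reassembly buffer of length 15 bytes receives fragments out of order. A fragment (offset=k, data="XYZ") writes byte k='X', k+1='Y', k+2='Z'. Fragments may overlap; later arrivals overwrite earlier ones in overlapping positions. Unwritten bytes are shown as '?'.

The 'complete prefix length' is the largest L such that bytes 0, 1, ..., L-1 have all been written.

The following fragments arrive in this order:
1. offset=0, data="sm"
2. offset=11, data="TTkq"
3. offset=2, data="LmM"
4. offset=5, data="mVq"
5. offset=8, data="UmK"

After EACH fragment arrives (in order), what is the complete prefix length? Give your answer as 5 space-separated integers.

Fragment 1: offset=0 data="sm" -> buffer=sm????????????? -> prefix_len=2
Fragment 2: offset=11 data="TTkq" -> buffer=sm?????????TTkq -> prefix_len=2
Fragment 3: offset=2 data="LmM" -> buffer=smLmM??????TTkq -> prefix_len=5
Fragment 4: offset=5 data="mVq" -> buffer=smLmMmVq???TTkq -> prefix_len=8
Fragment 5: offset=8 data="UmK" -> buffer=smLmMmVqUmKTTkq -> prefix_len=15

Answer: 2 2 5 8 15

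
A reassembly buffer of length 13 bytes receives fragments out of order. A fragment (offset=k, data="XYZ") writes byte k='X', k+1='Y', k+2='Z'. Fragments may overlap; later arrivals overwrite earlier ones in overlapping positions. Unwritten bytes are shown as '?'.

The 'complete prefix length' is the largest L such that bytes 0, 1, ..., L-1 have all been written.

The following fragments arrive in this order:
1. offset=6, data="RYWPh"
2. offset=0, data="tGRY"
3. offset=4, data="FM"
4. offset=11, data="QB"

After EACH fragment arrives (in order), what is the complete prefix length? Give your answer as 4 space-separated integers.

Answer: 0 4 11 13

Derivation:
Fragment 1: offset=6 data="RYWPh" -> buffer=??????RYWPh?? -> prefix_len=0
Fragment 2: offset=0 data="tGRY" -> buffer=tGRY??RYWPh?? -> prefix_len=4
Fragment 3: offset=4 data="FM" -> buffer=tGRYFMRYWPh?? -> prefix_len=11
Fragment 4: offset=11 data="QB" -> buffer=tGRYFMRYWPhQB -> prefix_len=13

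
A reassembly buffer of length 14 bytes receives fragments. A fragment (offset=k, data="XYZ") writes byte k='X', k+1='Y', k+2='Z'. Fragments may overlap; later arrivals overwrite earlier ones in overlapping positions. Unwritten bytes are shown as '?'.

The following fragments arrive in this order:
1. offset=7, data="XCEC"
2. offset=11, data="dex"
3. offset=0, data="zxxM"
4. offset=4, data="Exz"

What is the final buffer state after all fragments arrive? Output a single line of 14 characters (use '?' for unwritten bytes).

Answer: zxxMExzXCECdex

Derivation:
Fragment 1: offset=7 data="XCEC" -> buffer=???????XCEC???
Fragment 2: offset=11 data="dex" -> buffer=???????XCECdex
Fragment 3: offset=0 data="zxxM" -> buffer=zxxM???XCECdex
Fragment 4: offset=4 data="Exz" -> buffer=zxxMExzXCECdex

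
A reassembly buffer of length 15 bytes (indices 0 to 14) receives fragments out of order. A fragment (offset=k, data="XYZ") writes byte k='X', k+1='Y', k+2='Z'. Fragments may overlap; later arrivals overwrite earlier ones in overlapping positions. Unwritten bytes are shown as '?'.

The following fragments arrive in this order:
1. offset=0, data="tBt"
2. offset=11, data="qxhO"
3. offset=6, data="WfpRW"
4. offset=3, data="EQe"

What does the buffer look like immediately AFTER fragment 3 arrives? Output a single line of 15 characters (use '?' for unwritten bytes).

Fragment 1: offset=0 data="tBt" -> buffer=tBt????????????
Fragment 2: offset=11 data="qxhO" -> buffer=tBt????????qxhO
Fragment 3: offset=6 data="WfpRW" -> buffer=tBt???WfpRWqxhO

Answer: tBt???WfpRWqxhO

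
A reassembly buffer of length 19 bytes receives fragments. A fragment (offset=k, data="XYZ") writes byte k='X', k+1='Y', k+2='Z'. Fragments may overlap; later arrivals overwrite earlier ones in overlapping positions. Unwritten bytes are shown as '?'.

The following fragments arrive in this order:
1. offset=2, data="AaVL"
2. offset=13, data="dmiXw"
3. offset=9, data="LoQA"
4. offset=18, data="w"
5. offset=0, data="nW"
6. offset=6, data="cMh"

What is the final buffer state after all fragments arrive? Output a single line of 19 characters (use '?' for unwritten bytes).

Answer: nWAaVLcMhLoQAdmiXww

Derivation:
Fragment 1: offset=2 data="AaVL" -> buffer=??AaVL?????????????
Fragment 2: offset=13 data="dmiXw" -> buffer=??AaVL???????dmiXw?
Fragment 3: offset=9 data="LoQA" -> buffer=??AaVL???LoQAdmiXw?
Fragment 4: offset=18 data="w" -> buffer=??AaVL???LoQAdmiXww
Fragment 5: offset=0 data="nW" -> buffer=nWAaVL???LoQAdmiXww
Fragment 6: offset=6 data="cMh" -> buffer=nWAaVLcMhLoQAdmiXww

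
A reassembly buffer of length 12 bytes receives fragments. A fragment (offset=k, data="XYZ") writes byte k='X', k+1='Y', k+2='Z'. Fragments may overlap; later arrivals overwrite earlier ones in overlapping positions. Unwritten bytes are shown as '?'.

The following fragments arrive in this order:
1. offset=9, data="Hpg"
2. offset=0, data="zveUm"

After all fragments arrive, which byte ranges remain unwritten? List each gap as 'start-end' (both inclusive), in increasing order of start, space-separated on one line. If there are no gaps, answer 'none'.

Fragment 1: offset=9 len=3
Fragment 2: offset=0 len=5
Gaps: 5-8

Answer: 5-8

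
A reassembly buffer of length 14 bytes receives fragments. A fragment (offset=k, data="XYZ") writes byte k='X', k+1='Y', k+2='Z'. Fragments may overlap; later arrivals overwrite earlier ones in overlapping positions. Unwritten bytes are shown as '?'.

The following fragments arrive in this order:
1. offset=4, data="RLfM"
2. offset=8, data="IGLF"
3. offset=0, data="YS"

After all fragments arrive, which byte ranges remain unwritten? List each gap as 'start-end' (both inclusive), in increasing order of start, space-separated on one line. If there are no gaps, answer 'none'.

Answer: 2-3 12-13

Derivation:
Fragment 1: offset=4 len=4
Fragment 2: offset=8 len=4
Fragment 3: offset=0 len=2
Gaps: 2-3 12-13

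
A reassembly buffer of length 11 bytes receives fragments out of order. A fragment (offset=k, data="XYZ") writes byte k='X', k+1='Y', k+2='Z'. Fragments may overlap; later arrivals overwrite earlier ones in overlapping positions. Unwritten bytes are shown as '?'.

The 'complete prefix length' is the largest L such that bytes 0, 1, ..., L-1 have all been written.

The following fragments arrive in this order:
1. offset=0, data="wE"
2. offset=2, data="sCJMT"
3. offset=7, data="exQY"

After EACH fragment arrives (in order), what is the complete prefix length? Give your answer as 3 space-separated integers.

Fragment 1: offset=0 data="wE" -> buffer=wE????????? -> prefix_len=2
Fragment 2: offset=2 data="sCJMT" -> buffer=wEsCJMT???? -> prefix_len=7
Fragment 3: offset=7 data="exQY" -> buffer=wEsCJMTexQY -> prefix_len=11

Answer: 2 7 11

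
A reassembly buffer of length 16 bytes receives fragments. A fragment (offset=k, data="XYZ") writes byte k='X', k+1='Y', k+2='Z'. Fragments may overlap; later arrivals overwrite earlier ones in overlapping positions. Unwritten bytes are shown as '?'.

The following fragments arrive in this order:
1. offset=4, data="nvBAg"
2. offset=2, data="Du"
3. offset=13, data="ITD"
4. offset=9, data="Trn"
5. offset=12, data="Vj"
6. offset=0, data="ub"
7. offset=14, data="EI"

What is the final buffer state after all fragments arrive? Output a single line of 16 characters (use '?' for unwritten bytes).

Answer: ubDunvBAgTrnVjEI

Derivation:
Fragment 1: offset=4 data="nvBAg" -> buffer=????nvBAg???????
Fragment 2: offset=2 data="Du" -> buffer=??DunvBAg???????
Fragment 3: offset=13 data="ITD" -> buffer=??DunvBAg????ITD
Fragment 4: offset=9 data="Trn" -> buffer=??DunvBAgTrn?ITD
Fragment 5: offset=12 data="Vj" -> buffer=??DunvBAgTrnVjTD
Fragment 6: offset=0 data="ub" -> buffer=ubDunvBAgTrnVjTD
Fragment 7: offset=14 data="EI" -> buffer=ubDunvBAgTrnVjEI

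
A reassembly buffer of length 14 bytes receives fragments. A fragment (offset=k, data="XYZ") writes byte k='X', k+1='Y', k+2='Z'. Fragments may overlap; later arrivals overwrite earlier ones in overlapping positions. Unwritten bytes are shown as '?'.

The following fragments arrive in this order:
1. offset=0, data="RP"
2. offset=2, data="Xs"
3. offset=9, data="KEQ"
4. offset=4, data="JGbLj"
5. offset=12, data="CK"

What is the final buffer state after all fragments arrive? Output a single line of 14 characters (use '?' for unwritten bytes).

Answer: RPXsJGbLjKEQCK

Derivation:
Fragment 1: offset=0 data="RP" -> buffer=RP????????????
Fragment 2: offset=2 data="Xs" -> buffer=RPXs??????????
Fragment 3: offset=9 data="KEQ" -> buffer=RPXs?????KEQ??
Fragment 4: offset=4 data="JGbLj" -> buffer=RPXsJGbLjKEQ??
Fragment 5: offset=12 data="CK" -> buffer=RPXsJGbLjKEQCK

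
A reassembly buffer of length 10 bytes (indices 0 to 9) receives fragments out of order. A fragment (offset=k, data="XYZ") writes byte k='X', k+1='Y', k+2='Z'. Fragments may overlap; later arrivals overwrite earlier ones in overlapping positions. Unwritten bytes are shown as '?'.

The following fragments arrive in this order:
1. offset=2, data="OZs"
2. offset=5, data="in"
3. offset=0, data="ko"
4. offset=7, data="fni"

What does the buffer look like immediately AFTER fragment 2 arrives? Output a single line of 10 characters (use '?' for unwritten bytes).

Answer: ??OZsin???

Derivation:
Fragment 1: offset=2 data="OZs" -> buffer=??OZs?????
Fragment 2: offset=5 data="in" -> buffer=??OZsin???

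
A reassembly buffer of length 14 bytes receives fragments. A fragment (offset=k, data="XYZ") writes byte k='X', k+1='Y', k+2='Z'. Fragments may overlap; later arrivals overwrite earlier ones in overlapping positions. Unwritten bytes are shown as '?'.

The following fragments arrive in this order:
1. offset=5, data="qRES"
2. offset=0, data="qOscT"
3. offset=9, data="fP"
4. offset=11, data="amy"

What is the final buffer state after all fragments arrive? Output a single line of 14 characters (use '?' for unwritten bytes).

Answer: qOscTqRESfPamy

Derivation:
Fragment 1: offset=5 data="qRES" -> buffer=?????qRES?????
Fragment 2: offset=0 data="qOscT" -> buffer=qOscTqRES?????
Fragment 3: offset=9 data="fP" -> buffer=qOscTqRESfP???
Fragment 4: offset=11 data="amy" -> buffer=qOscTqRESfPamy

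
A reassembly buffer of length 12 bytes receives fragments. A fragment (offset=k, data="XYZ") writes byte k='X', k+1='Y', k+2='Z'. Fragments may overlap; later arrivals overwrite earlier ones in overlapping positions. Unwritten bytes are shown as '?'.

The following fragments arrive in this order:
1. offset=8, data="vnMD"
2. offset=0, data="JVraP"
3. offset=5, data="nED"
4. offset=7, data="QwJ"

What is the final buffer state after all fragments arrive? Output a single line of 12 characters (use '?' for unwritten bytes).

Fragment 1: offset=8 data="vnMD" -> buffer=????????vnMD
Fragment 2: offset=0 data="JVraP" -> buffer=JVraP???vnMD
Fragment 3: offset=5 data="nED" -> buffer=JVraPnEDvnMD
Fragment 4: offset=7 data="QwJ" -> buffer=JVraPnEQwJMD

Answer: JVraPnEQwJMD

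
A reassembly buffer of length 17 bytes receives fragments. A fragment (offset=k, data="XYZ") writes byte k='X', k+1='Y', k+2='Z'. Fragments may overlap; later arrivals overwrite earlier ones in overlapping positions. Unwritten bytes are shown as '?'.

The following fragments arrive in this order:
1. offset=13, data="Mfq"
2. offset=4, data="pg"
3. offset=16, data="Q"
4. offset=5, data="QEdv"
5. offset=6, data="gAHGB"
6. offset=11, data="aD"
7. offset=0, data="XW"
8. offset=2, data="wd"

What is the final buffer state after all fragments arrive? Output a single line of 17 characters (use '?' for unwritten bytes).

Answer: XWwdpQgAHGBaDMfqQ

Derivation:
Fragment 1: offset=13 data="Mfq" -> buffer=?????????????Mfq?
Fragment 2: offset=4 data="pg" -> buffer=????pg???????Mfq?
Fragment 3: offset=16 data="Q" -> buffer=????pg???????MfqQ
Fragment 4: offset=5 data="QEdv" -> buffer=????pQEdv????MfqQ
Fragment 5: offset=6 data="gAHGB" -> buffer=????pQgAHGB??MfqQ
Fragment 6: offset=11 data="aD" -> buffer=????pQgAHGBaDMfqQ
Fragment 7: offset=0 data="XW" -> buffer=XW??pQgAHGBaDMfqQ
Fragment 8: offset=2 data="wd" -> buffer=XWwdpQgAHGBaDMfqQ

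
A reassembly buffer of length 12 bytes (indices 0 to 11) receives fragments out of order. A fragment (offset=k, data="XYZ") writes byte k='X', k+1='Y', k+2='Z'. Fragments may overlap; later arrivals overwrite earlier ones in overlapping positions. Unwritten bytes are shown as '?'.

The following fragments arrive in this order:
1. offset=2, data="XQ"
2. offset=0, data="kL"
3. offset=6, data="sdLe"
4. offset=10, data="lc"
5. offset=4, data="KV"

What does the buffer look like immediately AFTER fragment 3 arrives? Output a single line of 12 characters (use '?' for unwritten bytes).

Answer: kLXQ??sdLe??

Derivation:
Fragment 1: offset=2 data="XQ" -> buffer=??XQ????????
Fragment 2: offset=0 data="kL" -> buffer=kLXQ????????
Fragment 3: offset=6 data="sdLe" -> buffer=kLXQ??sdLe??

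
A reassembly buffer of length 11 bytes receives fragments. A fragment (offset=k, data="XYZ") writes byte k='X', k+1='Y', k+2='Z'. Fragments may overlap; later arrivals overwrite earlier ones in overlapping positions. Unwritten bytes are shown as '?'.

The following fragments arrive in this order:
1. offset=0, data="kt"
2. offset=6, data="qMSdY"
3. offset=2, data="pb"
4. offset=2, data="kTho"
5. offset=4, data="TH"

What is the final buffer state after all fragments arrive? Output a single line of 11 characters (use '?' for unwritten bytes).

Fragment 1: offset=0 data="kt" -> buffer=kt?????????
Fragment 2: offset=6 data="qMSdY" -> buffer=kt????qMSdY
Fragment 3: offset=2 data="pb" -> buffer=ktpb??qMSdY
Fragment 4: offset=2 data="kTho" -> buffer=ktkThoqMSdY
Fragment 5: offset=4 data="TH" -> buffer=ktkTTHqMSdY

Answer: ktkTTHqMSdY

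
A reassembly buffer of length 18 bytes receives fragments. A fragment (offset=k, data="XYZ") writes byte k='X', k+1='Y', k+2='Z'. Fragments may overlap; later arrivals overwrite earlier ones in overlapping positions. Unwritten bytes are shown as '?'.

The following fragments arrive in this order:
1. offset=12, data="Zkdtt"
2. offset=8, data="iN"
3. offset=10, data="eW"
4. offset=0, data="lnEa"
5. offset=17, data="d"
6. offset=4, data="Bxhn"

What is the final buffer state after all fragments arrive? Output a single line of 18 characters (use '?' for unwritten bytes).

Fragment 1: offset=12 data="Zkdtt" -> buffer=????????????Zkdtt?
Fragment 2: offset=8 data="iN" -> buffer=????????iN??Zkdtt?
Fragment 3: offset=10 data="eW" -> buffer=????????iNeWZkdtt?
Fragment 4: offset=0 data="lnEa" -> buffer=lnEa????iNeWZkdtt?
Fragment 5: offset=17 data="d" -> buffer=lnEa????iNeWZkdttd
Fragment 6: offset=4 data="Bxhn" -> buffer=lnEaBxhniNeWZkdttd

Answer: lnEaBxhniNeWZkdttd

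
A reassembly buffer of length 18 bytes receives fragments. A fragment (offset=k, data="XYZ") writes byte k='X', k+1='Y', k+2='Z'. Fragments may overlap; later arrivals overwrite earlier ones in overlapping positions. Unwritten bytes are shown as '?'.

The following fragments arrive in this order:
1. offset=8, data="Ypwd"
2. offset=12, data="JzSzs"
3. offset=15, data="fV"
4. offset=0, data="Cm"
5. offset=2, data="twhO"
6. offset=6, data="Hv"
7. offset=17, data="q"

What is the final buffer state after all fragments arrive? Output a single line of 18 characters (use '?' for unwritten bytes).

Fragment 1: offset=8 data="Ypwd" -> buffer=????????Ypwd??????
Fragment 2: offset=12 data="JzSzs" -> buffer=????????YpwdJzSzs?
Fragment 3: offset=15 data="fV" -> buffer=????????YpwdJzSfV?
Fragment 4: offset=0 data="Cm" -> buffer=Cm??????YpwdJzSfV?
Fragment 5: offset=2 data="twhO" -> buffer=CmtwhO??YpwdJzSfV?
Fragment 6: offset=6 data="Hv" -> buffer=CmtwhOHvYpwdJzSfV?
Fragment 7: offset=17 data="q" -> buffer=CmtwhOHvYpwdJzSfVq

Answer: CmtwhOHvYpwdJzSfVq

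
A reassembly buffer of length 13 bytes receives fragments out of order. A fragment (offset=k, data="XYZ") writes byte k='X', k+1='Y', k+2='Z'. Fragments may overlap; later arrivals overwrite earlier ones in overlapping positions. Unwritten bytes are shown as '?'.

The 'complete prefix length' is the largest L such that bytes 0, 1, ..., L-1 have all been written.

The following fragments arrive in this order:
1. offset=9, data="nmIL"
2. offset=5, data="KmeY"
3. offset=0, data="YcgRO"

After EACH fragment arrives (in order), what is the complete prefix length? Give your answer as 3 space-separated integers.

Fragment 1: offset=9 data="nmIL" -> buffer=?????????nmIL -> prefix_len=0
Fragment 2: offset=5 data="KmeY" -> buffer=?????KmeYnmIL -> prefix_len=0
Fragment 3: offset=0 data="YcgRO" -> buffer=YcgROKmeYnmIL -> prefix_len=13

Answer: 0 0 13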